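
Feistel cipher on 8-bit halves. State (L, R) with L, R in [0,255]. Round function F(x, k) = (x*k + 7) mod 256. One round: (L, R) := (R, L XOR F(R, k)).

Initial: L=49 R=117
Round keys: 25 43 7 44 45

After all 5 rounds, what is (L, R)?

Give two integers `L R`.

Answer: 152 142

Derivation:
Round 1 (k=25): L=117 R=69
Round 2 (k=43): L=69 R=235
Round 3 (k=7): L=235 R=49
Round 4 (k=44): L=49 R=152
Round 5 (k=45): L=152 R=142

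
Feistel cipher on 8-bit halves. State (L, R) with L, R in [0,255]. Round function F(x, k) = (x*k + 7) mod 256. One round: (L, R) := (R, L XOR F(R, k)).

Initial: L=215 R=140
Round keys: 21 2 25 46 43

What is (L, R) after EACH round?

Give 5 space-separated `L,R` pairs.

Round 1 (k=21): L=140 R=84
Round 2 (k=2): L=84 R=35
Round 3 (k=25): L=35 R=38
Round 4 (k=46): L=38 R=248
Round 5 (k=43): L=248 R=137

Answer: 140,84 84,35 35,38 38,248 248,137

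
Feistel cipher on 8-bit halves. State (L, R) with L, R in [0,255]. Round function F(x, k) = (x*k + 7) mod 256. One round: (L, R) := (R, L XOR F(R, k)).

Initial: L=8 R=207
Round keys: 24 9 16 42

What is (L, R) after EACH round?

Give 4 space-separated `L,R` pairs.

Round 1 (k=24): L=207 R=103
Round 2 (k=9): L=103 R=105
Round 3 (k=16): L=105 R=240
Round 4 (k=42): L=240 R=14

Answer: 207,103 103,105 105,240 240,14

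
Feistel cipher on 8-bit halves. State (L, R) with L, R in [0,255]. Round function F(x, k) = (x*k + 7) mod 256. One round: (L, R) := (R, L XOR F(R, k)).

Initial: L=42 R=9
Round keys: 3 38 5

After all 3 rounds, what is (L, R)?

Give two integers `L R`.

Round 1 (k=3): L=9 R=8
Round 2 (k=38): L=8 R=62
Round 3 (k=5): L=62 R=53

Answer: 62 53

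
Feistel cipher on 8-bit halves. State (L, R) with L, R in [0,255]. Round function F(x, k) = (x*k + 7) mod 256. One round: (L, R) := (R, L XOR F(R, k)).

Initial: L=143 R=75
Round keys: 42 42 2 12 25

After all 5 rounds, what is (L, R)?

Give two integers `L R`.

Round 1 (k=42): L=75 R=218
Round 2 (k=42): L=218 R=128
Round 3 (k=2): L=128 R=221
Round 4 (k=12): L=221 R=227
Round 5 (k=25): L=227 R=239

Answer: 227 239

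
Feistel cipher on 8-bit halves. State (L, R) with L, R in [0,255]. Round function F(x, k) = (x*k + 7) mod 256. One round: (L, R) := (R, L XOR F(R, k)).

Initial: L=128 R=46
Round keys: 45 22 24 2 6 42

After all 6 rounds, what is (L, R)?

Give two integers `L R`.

Round 1 (k=45): L=46 R=157
Round 2 (k=22): L=157 R=171
Round 3 (k=24): L=171 R=146
Round 4 (k=2): L=146 R=128
Round 5 (k=6): L=128 R=149
Round 6 (k=42): L=149 R=249

Answer: 149 249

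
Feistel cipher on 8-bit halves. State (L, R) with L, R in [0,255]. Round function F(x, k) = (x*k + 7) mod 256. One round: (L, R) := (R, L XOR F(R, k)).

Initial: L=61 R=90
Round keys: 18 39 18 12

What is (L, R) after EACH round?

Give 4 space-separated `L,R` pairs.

Round 1 (k=18): L=90 R=102
Round 2 (k=39): L=102 R=203
Round 3 (k=18): L=203 R=43
Round 4 (k=12): L=43 R=192

Answer: 90,102 102,203 203,43 43,192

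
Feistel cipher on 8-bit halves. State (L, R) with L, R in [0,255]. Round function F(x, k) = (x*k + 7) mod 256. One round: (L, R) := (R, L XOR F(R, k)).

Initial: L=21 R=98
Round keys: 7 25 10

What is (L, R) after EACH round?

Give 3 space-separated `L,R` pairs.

Round 1 (k=7): L=98 R=160
Round 2 (k=25): L=160 R=197
Round 3 (k=10): L=197 R=25

Answer: 98,160 160,197 197,25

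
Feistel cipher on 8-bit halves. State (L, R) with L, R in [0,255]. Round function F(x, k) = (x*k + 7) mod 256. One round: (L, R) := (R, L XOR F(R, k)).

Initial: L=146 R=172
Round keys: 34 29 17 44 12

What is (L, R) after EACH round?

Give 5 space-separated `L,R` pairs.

Round 1 (k=34): L=172 R=77
Round 2 (k=29): L=77 R=108
Round 3 (k=17): L=108 R=126
Round 4 (k=44): L=126 R=195
Round 5 (k=12): L=195 R=85

Answer: 172,77 77,108 108,126 126,195 195,85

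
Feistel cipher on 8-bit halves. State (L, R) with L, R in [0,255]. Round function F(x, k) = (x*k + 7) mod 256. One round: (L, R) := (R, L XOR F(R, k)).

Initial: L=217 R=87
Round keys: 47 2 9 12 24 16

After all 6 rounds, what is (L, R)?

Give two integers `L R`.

Answer: 227 14

Derivation:
Round 1 (k=47): L=87 R=217
Round 2 (k=2): L=217 R=238
Round 3 (k=9): L=238 R=188
Round 4 (k=12): L=188 R=57
Round 5 (k=24): L=57 R=227
Round 6 (k=16): L=227 R=14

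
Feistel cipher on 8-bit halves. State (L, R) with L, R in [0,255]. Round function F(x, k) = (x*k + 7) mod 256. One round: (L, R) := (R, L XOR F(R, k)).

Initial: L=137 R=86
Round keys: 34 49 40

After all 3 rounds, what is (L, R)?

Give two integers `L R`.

Round 1 (k=34): L=86 R=250
Round 2 (k=49): L=250 R=183
Round 3 (k=40): L=183 R=101

Answer: 183 101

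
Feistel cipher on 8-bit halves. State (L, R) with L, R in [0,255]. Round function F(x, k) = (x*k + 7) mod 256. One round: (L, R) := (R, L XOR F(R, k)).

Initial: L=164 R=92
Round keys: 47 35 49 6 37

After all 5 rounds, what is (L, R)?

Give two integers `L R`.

Round 1 (k=47): L=92 R=79
Round 2 (k=35): L=79 R=136
Round 3 (k=49): L=136 R=64
Round 4 (k=6): L=64 R=15
Round 5 (k=37): L=15 R=114

Answer: 15 114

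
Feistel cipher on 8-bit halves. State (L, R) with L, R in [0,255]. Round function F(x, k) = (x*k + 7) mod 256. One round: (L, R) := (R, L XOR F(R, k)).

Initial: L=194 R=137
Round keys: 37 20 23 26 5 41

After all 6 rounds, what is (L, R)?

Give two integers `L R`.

Round 1 (k=37): L=137 R=22
Round 2 (k=20): L=22 R=54
Round 3 (k=23): L=54 R=247
Round 4 (k=26): L=247 R=43
Round 5 (k=5): L=43 R=41
Round 6 (k=41): L=41 R=179

Answer: 41 179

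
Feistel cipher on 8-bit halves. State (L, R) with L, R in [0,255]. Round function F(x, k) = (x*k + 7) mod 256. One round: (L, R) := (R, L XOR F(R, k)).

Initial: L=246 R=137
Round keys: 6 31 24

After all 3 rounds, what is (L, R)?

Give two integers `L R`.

Round 1 (k=6): L=137 R=203
Round 2 (k=31): L=203 R=21
Round 3 (k=24): L=21 R=52

Answer: 21 52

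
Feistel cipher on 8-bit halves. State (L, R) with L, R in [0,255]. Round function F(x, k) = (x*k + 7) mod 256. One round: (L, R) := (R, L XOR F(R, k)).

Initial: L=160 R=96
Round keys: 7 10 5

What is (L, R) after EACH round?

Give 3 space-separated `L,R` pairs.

Round 1 (k=7): L=96 R=7
Round 2 (k=10): L=7 R=45
Round 3 (k=5): L=45 R=239

Answer: 96,7 7,45 45,239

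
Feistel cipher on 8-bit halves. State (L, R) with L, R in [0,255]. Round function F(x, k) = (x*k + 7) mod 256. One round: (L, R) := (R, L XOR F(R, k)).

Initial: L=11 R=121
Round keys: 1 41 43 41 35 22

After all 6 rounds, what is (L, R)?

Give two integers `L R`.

Answer: 153 12

Derivation:
Round 1 (k=1): L=121 R=139
Round 2 (k=41): L=139 R=51
Round 3 (k=43): L=51 R=19
Round 4 (k=41): L=19 R=33
Round 5 (k=35): L=33 R=153
Round 6 (k=22): L=153 R=12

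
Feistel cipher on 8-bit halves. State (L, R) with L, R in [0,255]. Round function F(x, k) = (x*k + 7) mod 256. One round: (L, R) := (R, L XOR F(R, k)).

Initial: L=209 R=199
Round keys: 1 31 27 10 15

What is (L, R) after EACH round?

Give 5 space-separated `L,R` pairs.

Round 1 (k=1): L=199 R=31
Round 2 (k=31): L=31 R=15
Round 3 (k=27): L=15 R=131
Round 4 (k=10): L=131 R=42
Round 5 (k=15): L=42 R=254

Answer: 199,31 31,15 15,131 131,42 42,254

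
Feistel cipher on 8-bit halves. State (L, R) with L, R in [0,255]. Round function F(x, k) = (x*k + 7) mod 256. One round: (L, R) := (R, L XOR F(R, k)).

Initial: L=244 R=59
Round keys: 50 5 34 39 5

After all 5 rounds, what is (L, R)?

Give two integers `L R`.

Round 1 (k=50): L=59 R=121
Round 2 (k=5): L=121 R=95
Round 3 (k=34): L=95 R=220
Round 4 (k=39): L=220 R=212
Round 5 (k=5): L=212 R=247

Answer: 212 247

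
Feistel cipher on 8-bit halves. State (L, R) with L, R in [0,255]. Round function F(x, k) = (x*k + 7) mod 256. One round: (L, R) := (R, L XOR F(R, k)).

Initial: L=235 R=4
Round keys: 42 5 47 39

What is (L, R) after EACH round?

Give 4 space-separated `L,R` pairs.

Round 1 (k=42): L=4 R=68
Round 2 (k=5): L=68 R=95
Round 3 (k=47): L=95 R=60
Round 4 (k=39): L=60 R=116

Answer: 4,68 68,95 95,60 60,116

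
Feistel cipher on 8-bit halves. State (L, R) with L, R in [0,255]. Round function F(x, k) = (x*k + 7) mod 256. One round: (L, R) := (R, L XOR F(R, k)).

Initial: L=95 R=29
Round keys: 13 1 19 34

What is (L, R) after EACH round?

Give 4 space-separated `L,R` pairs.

Answer: 29,223 223,251 251,119 119,46

Derivation:
Round 1 (k=13): L=29 R=223
Round 2 (k=1): L=223 R=251
Round 3 (k=19): L=251 R=119
Round 4 (k=34): L=119 R=46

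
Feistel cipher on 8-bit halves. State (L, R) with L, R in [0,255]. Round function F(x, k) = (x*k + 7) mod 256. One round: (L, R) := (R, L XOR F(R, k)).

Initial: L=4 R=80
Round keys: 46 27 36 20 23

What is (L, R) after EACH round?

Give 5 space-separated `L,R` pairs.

Round 1 (k=46): L=80 R=99
Round 2 (k=27): L=99 R=40
Round 3 (k=36): L=40 R=196
Round 4 (k=20): L=196 R=127
Round 5 (k=23): L=127 R=180

Answer: 80,99 99,40 40,196 196,127 127,180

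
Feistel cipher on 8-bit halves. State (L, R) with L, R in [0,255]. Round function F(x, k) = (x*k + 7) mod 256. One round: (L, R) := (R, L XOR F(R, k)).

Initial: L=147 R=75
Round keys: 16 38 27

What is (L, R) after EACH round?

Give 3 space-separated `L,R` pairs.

Answer: 75,36 36,20 20,7

Derivation:
Round 1 (k=16): L=75 R=36
Round 2 (k=38): L=36 R=20
Round 3 (k=27): L=20 R=7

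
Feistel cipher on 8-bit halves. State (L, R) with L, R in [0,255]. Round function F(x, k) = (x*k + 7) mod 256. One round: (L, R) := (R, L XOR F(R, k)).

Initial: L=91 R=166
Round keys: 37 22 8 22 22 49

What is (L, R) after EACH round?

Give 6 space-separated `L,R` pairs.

Round 1 (k=37): L=166 R=94
Round 2 (k=22): L=94 R=189
Round 3 (k=8): L=189 R=177
Round 4 (k=22): L=177 R=128
Round 5 (k=22): L=128 R=182
Round 6 (k=49): L=182 R=93

Answer: 166,94 94,189 189,177 177,128 128,182 182,93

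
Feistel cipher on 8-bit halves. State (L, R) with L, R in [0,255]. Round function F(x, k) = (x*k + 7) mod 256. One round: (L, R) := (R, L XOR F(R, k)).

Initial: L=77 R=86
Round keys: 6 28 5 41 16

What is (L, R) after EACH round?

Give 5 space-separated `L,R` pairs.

Round 1 (k=6): L=86 R=70
Round 2 (k=28): L=70 R=249
Round 3 (k=5): L=249 R=162
Round 4 (k=41): L=162 R=0
Round 5 (k=16): L=0 R=165

Answer: 86,70 70,249 249,162 162,0 0,165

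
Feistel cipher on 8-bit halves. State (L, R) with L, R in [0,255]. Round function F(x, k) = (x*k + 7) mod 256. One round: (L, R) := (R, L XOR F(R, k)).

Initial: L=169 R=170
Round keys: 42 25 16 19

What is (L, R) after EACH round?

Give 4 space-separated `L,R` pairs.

Round 1 (k=42): L=170 R=66
Round 2 (k=25): L=66 R=211
Round 3 (k=16): L=211 R=117
Round 4 (k=19): L=117 R=101

Answer: 170,66 66,211 211,117 117,101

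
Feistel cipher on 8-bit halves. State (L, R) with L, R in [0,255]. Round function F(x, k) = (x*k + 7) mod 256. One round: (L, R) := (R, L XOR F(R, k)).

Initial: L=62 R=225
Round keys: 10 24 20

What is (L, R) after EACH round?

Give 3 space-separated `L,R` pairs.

Answer: 225,239 239,142 142,240

Derivation:
Round 1 (k=10): L=225 R=239
Round 2 (k=24): L=239 R=142
Round 3 (k=20): L=142 R=240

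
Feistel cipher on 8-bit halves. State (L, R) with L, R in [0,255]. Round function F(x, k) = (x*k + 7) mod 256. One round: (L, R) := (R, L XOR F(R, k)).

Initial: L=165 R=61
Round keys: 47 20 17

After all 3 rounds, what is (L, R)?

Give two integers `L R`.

Answer: 78 170

Derivation:
Round 1 (k=47): L=61 R=159
Round 2 (k=20): L=159 R=78
Round 3 (k=17): L=78 R=170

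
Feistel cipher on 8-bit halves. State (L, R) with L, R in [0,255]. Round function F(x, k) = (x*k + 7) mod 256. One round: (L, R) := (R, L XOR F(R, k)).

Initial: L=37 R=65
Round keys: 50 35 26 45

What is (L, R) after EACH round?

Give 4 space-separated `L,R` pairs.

Round 1 (k=50): L=65 R=156
Round 2 (k=35): L=156 R=26
Round 3 (k=26): L=26 R=55
Round 4 (k=45): L=55 R=168

Answer: 65,156 156,26 26,55 55,168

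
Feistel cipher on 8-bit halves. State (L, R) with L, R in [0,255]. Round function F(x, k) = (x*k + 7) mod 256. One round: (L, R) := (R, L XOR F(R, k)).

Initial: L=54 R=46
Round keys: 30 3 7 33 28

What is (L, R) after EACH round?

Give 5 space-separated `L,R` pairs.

Answer: 46,93 93,48 48,10 10,97 97,169

Derivation:
Round 1 (k=30): L=46 R=93
Round 2 (k=3): L=93 R=48
Round 3 (k=7): L=48 R=10
Round 4 (k=33): L=10 R=97
Round 5 (k=28): L=97 R=169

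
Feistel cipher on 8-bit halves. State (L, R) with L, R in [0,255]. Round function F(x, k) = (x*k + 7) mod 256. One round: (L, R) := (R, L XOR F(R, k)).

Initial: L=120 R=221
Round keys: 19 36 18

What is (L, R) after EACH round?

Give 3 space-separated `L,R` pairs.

Answer: 221,22 22,194 194,189

Derivation:
Round 1 (k=19): L=221 R=22
Round 2 (k=36): L=22 R=194
Round 3 (k=18): L=194 R=189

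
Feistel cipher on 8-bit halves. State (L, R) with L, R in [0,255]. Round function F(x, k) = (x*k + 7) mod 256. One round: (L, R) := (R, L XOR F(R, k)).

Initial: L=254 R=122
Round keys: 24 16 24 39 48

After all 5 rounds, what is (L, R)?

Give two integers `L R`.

Answer: 44 241

Derivation:
Round 1 (k=24): L=122 R=137
Round 2 (k=16): L=137 R=237
Round 3 (k=24): L=237 R=182
Round 4 (k=39): L=182 R=44
Round 5 (k=48): L=44 R=241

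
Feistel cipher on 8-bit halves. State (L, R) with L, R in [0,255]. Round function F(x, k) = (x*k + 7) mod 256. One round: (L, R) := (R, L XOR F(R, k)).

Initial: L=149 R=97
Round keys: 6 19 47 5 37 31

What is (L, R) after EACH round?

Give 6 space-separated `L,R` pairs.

Round 1 (k=6): L=97 R=216
Round 2 (k=19): L=216 R=110
Round 3 (k=47): L=110 R=225
Round 4 (k=5): L=225 R=2
Round 5 (k=37): L=2 R=176
Round 6 (k=31): L=176 R=85

Answer: 97,216 216,110 110,225 225,2 2,176 176,85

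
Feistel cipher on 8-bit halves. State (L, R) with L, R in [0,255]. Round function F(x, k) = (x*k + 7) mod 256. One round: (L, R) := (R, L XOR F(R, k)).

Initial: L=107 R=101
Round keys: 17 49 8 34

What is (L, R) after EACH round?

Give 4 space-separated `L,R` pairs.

Round 1 (k=17): L=101 R=215
Round 2 (k=49): L=215 R=75
Round 3 (k=8): L=75 R=136
Round 4 (k=34): L=136 R=92

Answer: 101,215 215,75 75,136 136,92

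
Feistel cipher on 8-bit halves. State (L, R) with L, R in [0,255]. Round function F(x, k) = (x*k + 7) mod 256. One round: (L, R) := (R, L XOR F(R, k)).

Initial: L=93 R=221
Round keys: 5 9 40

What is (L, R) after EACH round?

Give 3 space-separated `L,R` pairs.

Answer: 221,5 5,233 233,106

Derivation:
Round 1 (k=5): L=221 R=5
Round 2 (k=9): L=5 R=233
Round 3 (k=40): L=233 R=106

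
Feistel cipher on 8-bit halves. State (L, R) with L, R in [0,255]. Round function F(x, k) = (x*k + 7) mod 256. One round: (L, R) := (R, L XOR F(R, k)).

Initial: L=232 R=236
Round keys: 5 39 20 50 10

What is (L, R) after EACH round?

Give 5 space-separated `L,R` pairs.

Answer: 236,75 75,152 152,172 172,7 7,225

Derivation:
Round 1 (k=5): L=236 R=75
Round 2 (k=39): L=75 R=152
Round 3 (k=20): L=152 R=172
Round 4 (k=50): L=172 R=7
Round 5 (k=10): L=7 R=225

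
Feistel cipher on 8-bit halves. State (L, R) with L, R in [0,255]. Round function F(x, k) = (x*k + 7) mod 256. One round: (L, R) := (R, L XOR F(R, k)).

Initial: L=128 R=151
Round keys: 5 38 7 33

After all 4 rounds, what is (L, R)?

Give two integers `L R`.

Round 1 (k=5): L=151 R=122
Round 2 (k=38): L=122 R=180
Round 3 (k=7): L=180 R=137
Round 4 (k=33): L=137 R=4

Answer: 137 4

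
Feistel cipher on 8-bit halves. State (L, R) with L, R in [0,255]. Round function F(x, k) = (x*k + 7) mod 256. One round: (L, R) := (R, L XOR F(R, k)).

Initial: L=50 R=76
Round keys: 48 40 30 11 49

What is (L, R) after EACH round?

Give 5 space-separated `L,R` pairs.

Round 1 (k=48): L=76 R=117
Round 2 (k=40): L=117 R=3
Round 3 (k=30): L=3 R=20
Round 4 (k=11): L=20 R=224
Round 5 (k=49): L=224 R=243

Answer: 76,117 117,3 3,20 20,224 224,243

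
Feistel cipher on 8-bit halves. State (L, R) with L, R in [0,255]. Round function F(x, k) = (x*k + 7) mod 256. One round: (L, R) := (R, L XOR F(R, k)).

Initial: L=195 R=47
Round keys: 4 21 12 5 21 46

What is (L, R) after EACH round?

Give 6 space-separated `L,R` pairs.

Answer: 47,0 0,40 40,231 231,162 162,182 182,25

Derivation:
Round 1 (k=4): L=47 R=0
Round 2 (k=21): L=0 R=40
Round 3 (k=12): L=40 R=231
Round 4 (k=5): L=231 R=162
Round 5 (k=21): L=162 R=182
Round 6 (k=46): L=182 R=25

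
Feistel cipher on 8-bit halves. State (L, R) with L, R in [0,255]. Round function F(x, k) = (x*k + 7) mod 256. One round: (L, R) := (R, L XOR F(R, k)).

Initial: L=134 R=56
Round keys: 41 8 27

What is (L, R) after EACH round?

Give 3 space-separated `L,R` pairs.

Answer: 56,121 121,247 247,109

Derivation:
Round 1 (k=41): L=56 R=121
Round 2 (k=8): L=121 R=247
Round 3 (k=27): L=247 R=109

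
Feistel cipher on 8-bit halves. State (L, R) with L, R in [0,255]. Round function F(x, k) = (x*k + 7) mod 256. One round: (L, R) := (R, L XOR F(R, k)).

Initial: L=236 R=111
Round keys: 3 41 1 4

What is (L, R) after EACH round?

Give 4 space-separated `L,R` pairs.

Round 1 (k=3): L=111 R=184
Round 2 (k=41): L=184 R=16
Round 3 (k=1): L=16 R=175
Round 4 (k=4): L=175 R=211

Answer: 111,184 184,16 16,175 175,211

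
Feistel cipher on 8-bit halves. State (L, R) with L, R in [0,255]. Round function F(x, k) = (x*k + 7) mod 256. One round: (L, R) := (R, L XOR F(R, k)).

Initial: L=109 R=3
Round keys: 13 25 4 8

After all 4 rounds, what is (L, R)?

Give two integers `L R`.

Round 1 (k=13): L=3 R=67
Round 2 (k=25): L=67 R=145
Round 3 (k=4): L=145 R=8
Round 4 (k=8): L=8 R=214

Answer: 8 214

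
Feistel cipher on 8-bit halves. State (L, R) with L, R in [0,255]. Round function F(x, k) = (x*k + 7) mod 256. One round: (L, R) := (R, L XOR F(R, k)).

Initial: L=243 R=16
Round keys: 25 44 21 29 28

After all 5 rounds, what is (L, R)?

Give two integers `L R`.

Round 1 (k=25): L=16 R=100
Round 2 (k=44): L=100 R=39
Round 3 (k=21): L=39 R=94
Round 4 (k=29): L=94 R=138
Round 5 (k=28): L=138 R=65

Answer: 138 65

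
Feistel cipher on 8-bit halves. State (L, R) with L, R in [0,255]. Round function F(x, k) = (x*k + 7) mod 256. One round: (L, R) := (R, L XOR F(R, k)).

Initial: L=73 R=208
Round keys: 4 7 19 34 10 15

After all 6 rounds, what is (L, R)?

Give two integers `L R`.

Round 1 (k=4): L=208 R=14
Round 2 (k=7): L=14 R=185
Round 3 (k=19): L=185 R=204
Round 4 (k=34): L=204 R=166
Round 5 (k=10): L=166 R=79
Round 6 (k=15): L=79 R=14

Answer: 79 14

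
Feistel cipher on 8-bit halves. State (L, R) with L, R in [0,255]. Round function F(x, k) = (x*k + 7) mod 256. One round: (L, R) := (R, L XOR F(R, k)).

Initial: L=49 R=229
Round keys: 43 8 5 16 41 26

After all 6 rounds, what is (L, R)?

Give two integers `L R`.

Answer: 202 118

Derivation:
Round 1 (k=43): L=229 R=79
Round 2 (k=8): L=79 R=154
Round 3 (k=5): L=154 R=70
Round 4 (k=16): L=70 R=253
Round 5 (k=41): L=253 R=202
Round 6 (k=26): L=202 R=118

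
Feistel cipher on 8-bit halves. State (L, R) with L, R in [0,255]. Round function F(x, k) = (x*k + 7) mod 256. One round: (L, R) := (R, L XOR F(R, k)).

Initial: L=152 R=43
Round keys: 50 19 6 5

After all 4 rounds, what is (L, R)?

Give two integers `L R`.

Round 1 (k=50): L=43 R=245
Round 2 (k=19): L=245 R=29
Round 3 (k=6): L=29 R=64
Round 4 (k=5): L=64 R=90

Answer: 64 90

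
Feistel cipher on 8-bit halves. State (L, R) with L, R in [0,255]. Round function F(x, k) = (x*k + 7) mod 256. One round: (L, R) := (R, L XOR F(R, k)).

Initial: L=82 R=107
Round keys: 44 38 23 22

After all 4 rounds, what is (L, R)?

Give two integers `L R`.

Answer: 56 193

Derivation:
Round 1 (k=44): L=107 R=57
Round 2 (k=38): L=57 R=22
Round 3 (k=23): L=22 R=56
Round 4 (k=22): L=56 R=193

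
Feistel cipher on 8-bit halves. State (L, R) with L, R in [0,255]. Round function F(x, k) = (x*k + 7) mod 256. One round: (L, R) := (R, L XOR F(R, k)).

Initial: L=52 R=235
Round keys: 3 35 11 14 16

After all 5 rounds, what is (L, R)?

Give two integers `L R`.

Round 1 (k=3): L=235 R=252
Round 2 (k=35): L=252 R=144
Round 3 (k=11): L=144 R=203
Round 4 (k=14): L=203 R=177
Round 5 (k=16): L=177 R=220

Answer: 177 220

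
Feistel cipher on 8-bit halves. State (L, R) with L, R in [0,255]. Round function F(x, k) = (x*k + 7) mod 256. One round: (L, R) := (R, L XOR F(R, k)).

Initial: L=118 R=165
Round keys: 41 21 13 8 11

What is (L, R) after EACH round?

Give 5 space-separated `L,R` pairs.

Answer: 165,2 2,148 148,137 137,219 219,249

Derivation:
Round 1 (k=41): L=165 R=2
Round 2 (k=21): L=2 R=148
Round 3 (k=13): L=148 R=137
Round 4 (k=8): L=137 R=219
Round 5 (k=11): L=219 R=249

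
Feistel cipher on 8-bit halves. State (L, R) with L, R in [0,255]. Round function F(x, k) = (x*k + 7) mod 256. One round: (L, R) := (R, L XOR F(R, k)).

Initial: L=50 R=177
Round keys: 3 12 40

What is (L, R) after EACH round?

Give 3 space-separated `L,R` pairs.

Answer: 177,40 40,86 86,95

Derivation:
Round 1 (k=3): L=177 R=40
Round 2 (k=12): L=40 R=86
Round 3 (k=40): L=86 R=95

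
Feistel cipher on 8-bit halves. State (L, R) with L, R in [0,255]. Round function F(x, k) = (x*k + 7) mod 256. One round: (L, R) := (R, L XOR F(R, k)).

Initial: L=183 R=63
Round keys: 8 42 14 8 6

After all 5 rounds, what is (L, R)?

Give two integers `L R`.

Answer: 23 110

Derivation:
Round 1 (k=8): L=63 R=72
Round 2 (k=42): L=72 R=232
Round 3 (k=14): L=232 R=255
Round 4 (k=8): L=255 R=23
Round 5 (k=6): L=23 R=110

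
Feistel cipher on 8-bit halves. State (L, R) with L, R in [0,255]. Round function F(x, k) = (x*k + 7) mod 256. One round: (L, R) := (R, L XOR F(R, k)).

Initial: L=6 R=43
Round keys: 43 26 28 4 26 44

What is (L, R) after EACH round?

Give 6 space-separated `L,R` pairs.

Round 1 (k=43): L=43 R=70
Round 2 (k=26): L=70 R=8
Round 3 (k=28): L=8 R=161
Round 4 (k=4): L=161 R=131
Round 5 (k=26): L=131 R=244
Round 6 (k=44): L=244 R=116

Answer: 43,70 70,8 8,161 161,131 131,244 244,116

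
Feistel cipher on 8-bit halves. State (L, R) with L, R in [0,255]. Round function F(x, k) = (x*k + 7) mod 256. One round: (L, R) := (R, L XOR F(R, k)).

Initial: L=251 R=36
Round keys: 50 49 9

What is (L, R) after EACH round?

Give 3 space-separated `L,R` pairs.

Answer: 36,244 244,159 159,106

Derivation:
Round 1 (k=50): L=36 R=244
Round 2 (k=49): L=244 R=159
Round 3 (k=9): L=159 R=106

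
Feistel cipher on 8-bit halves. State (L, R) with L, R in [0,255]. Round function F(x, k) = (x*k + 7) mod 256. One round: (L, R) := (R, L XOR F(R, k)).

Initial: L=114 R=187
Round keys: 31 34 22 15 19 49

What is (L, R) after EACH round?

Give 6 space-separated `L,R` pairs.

Answer: 187,222 222,56 56,9 9,182 182,128 128,49

Derivation:
Round 1 (k=31): L=187 R=222
Round 2 (k=34): L=222 R=56
Round 3 (k=22): L=56 R=9
Round 4 (k=15): L=9 R=182
Round 5 (k=19): L=182 R=128
Round 6 (k=49): L=128 R=49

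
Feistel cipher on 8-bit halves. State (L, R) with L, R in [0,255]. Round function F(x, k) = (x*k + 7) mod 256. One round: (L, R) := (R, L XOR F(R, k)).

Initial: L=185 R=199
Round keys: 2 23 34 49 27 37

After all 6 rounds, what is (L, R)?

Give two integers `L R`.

Round 1 (k=2): L=199 R=44
Round 2 (k=23): L=44 R=60
Round 3 (k=34): L=60 R=211
Round 4 (k=49): L=211 R=86
Round 5 (k=27): L=86 R=202
Round 6 (k=37): L=202 R=111

Answer: 202 111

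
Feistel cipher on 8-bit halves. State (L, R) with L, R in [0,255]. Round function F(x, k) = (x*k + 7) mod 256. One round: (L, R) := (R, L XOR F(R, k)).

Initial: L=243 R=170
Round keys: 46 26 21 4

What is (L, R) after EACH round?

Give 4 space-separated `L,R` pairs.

Round 1 (k=46): L=170 R=96
Round 2 (k=26): L=96 R=109
Round 3 (k=21): L=109 R=152
Round 4 (k=4): L=152 R=10

Answer: 170,96 96,109 109,152 152,10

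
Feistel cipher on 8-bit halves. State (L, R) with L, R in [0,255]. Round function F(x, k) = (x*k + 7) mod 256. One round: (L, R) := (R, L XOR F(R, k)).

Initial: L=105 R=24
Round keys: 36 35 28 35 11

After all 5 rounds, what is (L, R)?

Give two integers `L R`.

Round 1 (k=36): L=24 R=14
Round 2 (k=35): L=14 R=233
Round 3 (k=28): L=233 R=141
Round 4 (k=35): L=141 R=167
Round 5 (k=11): L=167 R=185

Answer: 167 185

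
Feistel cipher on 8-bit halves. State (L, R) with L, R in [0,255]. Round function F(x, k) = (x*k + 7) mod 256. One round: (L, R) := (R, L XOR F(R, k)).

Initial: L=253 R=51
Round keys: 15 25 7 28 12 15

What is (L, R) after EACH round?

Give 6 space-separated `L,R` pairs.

Round 1 (k=15): L=51 R=249
Round 2 (k=25): L=249 R=107
Round 3 (k=7): L=107 R=13
Round 4 (k=28): L=13 R=24
Round 5 (k=12): L=24 R=42
Round 6 (k=15): L=42 R=101

Answer: 51,249 249,107 107,13 13,24 24,42 42,101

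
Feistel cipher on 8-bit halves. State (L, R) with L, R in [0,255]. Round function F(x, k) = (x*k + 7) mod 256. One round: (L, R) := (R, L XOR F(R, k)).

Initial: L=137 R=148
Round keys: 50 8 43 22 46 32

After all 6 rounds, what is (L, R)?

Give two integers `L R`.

Round 1 (k=50): L=148 R=102
Round 2 (k=8): L=102 R=163
Round 3 (k=43): L=163 R=14
Round 4 (k=22): L=14 R=152
Round 5 (k=46): L=152 R=89
Round 6 (k=32): L=89 R=191

Answer: 89 191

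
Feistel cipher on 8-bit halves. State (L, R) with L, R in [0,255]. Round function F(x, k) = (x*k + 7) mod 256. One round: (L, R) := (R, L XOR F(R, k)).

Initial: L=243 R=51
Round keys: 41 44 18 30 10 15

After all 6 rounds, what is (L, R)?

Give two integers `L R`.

Answer: 147 159

Derivation:
Round 1 (k=41): L=51 R=193
Round 2 (k=44): L=193 R=0
Round 3 (k=18): L=0 R=198
Round 4 (k=30): L=198 R=59
Round 5 (k=10): L=59 R=147
Round 6 (k=15): L=147 R=159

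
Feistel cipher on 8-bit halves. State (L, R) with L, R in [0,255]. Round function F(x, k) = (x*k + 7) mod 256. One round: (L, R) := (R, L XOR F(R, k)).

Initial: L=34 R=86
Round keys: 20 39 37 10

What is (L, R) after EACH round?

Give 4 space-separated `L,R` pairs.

Round 1 (k=20): L=86 R=157
Round 2 (k=39): L=157 R=164
Round 3 (k=37): L=164 R=38
Round 4 (k=10): L=38 R=39

Answer: 86,157 157,164 164,38 38,39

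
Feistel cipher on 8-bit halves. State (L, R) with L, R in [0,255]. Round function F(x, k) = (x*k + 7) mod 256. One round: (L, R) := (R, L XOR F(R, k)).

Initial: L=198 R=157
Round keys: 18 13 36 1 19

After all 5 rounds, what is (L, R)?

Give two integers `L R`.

Answer: 20 247

Derivation:
Round 1 (k=18): L=157 R=215
Round 2 (k=13): L=215 R=111
Round 3 (k=36): L=111 R=116
Round 4 (k=1): L=116 R=20
Round 5 (k=19): L=20 R=247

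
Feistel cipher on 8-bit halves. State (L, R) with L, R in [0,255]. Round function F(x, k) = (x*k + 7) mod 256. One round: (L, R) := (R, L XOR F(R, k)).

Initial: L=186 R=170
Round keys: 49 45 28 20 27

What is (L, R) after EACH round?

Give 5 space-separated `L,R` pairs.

Answer: 170,43 43,60 60,188 188,139 139,12

Derivation:
Round 1 (k=49): L=170 R=43
Round 2 (k=45): L=43 R=60
Round 3 (k=28): L=60 R=188
Round 4 (k=20): L=188 R=139
Round 5 (k=27): L=139 R=12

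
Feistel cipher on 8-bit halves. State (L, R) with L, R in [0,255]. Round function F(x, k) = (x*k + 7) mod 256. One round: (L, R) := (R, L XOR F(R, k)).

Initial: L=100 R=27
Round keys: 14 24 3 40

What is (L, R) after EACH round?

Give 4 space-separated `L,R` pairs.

Answer: 27,229 229,100 100,214 214,19

Derivation:
Round 1 (k=14): L=27 R=229
Round 2 (k=24): L=229 R=100
Round 3 (k=3): L=100 R=214
Round 4 (k=40): L=214 R=19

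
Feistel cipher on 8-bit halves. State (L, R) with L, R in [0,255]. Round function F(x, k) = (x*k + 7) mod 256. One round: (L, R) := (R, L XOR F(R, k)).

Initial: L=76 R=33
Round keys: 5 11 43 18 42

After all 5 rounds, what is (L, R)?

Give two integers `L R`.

Answer: 239 84

Derivation:
Round 1 (k=5): L=33 R=224
Round 2 (k=11): L=224 R=134
Round 3 (k=43): L=134 R=105
Round 4 (k=18): L=105 R=239
Round 5 (k=42): L=239 R=84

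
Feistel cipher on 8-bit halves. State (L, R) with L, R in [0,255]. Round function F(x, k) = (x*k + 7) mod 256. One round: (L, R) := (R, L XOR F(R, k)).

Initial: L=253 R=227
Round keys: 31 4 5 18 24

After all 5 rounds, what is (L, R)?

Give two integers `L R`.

Round 1 (k=31): L=227 R=121
Round 2 (k=4): L=121 R=8
Round 3 (k=5): L=8 R=86
Round 4 (k=18): L=86 R=27
Round 5 (k=24): L=27 R=217

Answer: 27 217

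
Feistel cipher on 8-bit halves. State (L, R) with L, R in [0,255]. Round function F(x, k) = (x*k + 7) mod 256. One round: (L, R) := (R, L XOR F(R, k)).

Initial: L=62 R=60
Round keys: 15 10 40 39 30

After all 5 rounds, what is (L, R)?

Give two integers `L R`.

Answer: 184 237

Derivation:
Round 1 (k=15): L=60 R=181
Round 2 (k=10): L=181 R=37
Round 3 (k=40): L=37 R=122
Round 4 (k=39): L=122 R=184
Round 5 (k=30): L=184 R=237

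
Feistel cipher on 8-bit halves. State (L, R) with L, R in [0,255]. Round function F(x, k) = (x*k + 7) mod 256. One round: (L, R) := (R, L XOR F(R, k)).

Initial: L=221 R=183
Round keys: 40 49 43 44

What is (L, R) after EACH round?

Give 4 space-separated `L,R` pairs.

Answer: 183,66 66,30 30,83 83,85

Derivation:
Round 1 (k=40): L=183 R=66
Round 2 (k=49): L=66 R=30
Round 3 (k=43): L=30 R=83
Round 4 (k=44): L=83 R=85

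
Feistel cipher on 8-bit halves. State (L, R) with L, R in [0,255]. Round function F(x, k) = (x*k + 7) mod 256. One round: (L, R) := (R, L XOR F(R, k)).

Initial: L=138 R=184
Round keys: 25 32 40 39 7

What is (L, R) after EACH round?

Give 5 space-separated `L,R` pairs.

Answer: 184,117 117,31 31,170 170,242 242,15

Derivation:
Round 1 (k=25): L=184 R=117
Round 2 (k=32): L=117 R=31
Round 3 (k=40): L=31 R=170
Round 4 (k=39): L=170 R=242
Round 5 (k=7): L=242 R=15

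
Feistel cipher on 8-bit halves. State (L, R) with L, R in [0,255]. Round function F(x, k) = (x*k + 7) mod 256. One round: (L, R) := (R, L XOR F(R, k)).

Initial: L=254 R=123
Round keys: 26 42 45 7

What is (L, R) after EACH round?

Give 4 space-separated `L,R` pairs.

Answer: 123,123 123,78 78,198 198,63

Derivation:
Round 1 (k=26): L=123 R=123
Round 2 (k=42): L=123 R=78
Round 3 (k=45): L=78 R=198
Round 4 (k=7): L=198 R=63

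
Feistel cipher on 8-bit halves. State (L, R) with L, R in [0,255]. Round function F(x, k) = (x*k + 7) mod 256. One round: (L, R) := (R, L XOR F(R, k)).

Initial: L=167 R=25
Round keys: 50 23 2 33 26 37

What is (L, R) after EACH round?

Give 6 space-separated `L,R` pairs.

Answer: 25,78 78,16 16,105 105,128 128,110 110,109

Derivation:
Round 1 (k=50): L=25 R=78
Round 2 (k=23): L=78 R=16
Round 3 (k=2): L=16 R=105
Round 4 (k=33): L=105 R=128
Round 5 (k=26): L=128 R=110
Round 6 (k=37): L=110 R=109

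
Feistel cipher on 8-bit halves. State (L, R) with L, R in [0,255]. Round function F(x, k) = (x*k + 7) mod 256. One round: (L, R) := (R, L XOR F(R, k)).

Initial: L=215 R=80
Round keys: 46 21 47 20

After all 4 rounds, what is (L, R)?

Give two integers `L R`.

Round 1 (k=46): L=80 R=176
Round 2 (k=21): L=176 R=39
Round 3 (k=47): L=39 R=128
Round 4 (k=20): L=128 R=32

Answer: 128 32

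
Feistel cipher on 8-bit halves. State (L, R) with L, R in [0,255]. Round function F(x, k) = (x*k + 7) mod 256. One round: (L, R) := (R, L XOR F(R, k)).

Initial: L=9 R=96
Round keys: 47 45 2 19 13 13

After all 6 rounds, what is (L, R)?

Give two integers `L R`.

Answer: 3 215

Derivation:
Round 1 (k=47): L=96 R=174
Round 2 (k=45): L=174 R=253
Round 3 (k=2): L=253 R=175
Round 4 (k=19): L=175 R=249
Round 5 (k=13): L=249 R=3
Round 6 (k=13): L=3 R=215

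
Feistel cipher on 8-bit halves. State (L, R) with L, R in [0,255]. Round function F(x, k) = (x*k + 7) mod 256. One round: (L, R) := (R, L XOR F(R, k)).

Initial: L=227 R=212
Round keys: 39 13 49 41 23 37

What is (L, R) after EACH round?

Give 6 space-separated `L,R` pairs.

Round 1 (k=39): L=212 R=176
Round 2 (k=13): L=176 R=35
Round 3 (k=49): L=35 R=10
Round 4 (k=41): L=10 R=130
Round 5 (k=23): L=130 R=191
Round 6 (k=37): L=191 R=32

Answer: 212,176 176,35 35,10 10,130 130,191 191,32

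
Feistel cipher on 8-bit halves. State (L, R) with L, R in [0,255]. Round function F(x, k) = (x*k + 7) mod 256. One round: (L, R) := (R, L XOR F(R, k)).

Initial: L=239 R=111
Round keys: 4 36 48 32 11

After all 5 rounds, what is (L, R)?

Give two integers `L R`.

Answer: 63 23

Derivation:
Round 1 (k=4): L=111 R=44
Round 2 (k=36): L=44 R=88
Round 3 (k=48): L=88 R=171
Round 4 (k=32): L=171 R=63
Round 5 (k=11): L=63 R=23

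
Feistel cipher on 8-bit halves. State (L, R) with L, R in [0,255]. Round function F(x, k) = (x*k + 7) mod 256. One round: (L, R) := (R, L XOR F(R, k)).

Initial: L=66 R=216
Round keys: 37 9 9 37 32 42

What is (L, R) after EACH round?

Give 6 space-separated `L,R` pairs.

Round 1 (k=37): L=216 R=125
Round 2 (k=9): L=125 R=180
Round 3 (k=9): L=180 R=38
Round 4 (k=37): L=38 R=49
Round 5 (k=32): L=49 R=1
Round 6 (k=42): L=1 R=0

Answer: 216,125 125,180 180,38 38,49 49,1 1,0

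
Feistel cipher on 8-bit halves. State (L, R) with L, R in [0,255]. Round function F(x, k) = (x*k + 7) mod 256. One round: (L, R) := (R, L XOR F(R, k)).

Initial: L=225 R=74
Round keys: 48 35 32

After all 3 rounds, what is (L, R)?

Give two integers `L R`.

Round 1 (k=48): L=74 R=6
Round 2 (k=35): L=6 R=147
Round 3 (k=32): L=147 R=97

Answer: 147 97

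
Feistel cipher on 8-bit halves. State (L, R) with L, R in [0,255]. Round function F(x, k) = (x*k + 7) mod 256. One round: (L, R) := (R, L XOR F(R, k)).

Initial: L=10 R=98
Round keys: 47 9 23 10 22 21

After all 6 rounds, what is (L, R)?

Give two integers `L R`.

Answer: 189 107

Derivation:
Round 1 (k=47): L=98 R=15
Round 2 (k=9): L=15 R=236
Round 3 (k=23): L=236 R=52
Round 4 (k=10): L=52 R=227
Round 5 (k=22): L=227 R=189
Round 6 (k=21): L=189 R=107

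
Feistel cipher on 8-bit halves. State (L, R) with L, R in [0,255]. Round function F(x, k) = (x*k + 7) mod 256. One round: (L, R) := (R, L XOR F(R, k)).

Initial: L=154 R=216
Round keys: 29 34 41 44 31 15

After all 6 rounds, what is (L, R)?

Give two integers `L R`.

Round 1 (k=29): L=216 R=229
Round 2 (k=34): L=229 R=169
Round 3 (k=41): L=169 R=253
Round 4 (k=44): L=253 R=42
Round 5 (k=31): L=42 R=224
Round 6 (k=15): L=224 R=13

Answer: 224 13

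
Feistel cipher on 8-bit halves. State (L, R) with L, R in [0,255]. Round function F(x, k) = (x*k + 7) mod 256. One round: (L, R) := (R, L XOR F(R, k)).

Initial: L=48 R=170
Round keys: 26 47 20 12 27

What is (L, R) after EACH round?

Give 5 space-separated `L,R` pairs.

Round 1 (k=26): L=170 R=123
Round 2 (k=47): L=123 R=54
Round 3 (k=20): L=54 R=68
Round 4 (k=12): L=68 R=1
Round 5 (k=27): L=1 R=102

Answer: 170,123 123,54 54,68 68,1 1,102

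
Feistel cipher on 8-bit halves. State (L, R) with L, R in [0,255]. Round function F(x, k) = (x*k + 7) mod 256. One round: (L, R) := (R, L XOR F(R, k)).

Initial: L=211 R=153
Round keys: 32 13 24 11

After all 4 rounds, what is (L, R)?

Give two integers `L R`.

Answer: 67 26

Derivation:
Round 1 (k=32): L=153 R=244
Round 2 (k=13): L=244 R=242
Round 3 (k=24): L=242 R=67
Round 4 (k=11): L=67 R=26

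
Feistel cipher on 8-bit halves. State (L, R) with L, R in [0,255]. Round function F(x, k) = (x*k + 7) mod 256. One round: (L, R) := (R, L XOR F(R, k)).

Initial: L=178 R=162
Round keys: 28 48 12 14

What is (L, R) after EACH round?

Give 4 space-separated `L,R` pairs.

Answer: 162,13 13,213 213,14 14,30

Derivation:
Round 1 (k=28): L=162 R=13
Round 2 (k=48): L=13 R=213
Round 3 (k=12): L=213 R=14
Round 4 (k=14): L=14 R=30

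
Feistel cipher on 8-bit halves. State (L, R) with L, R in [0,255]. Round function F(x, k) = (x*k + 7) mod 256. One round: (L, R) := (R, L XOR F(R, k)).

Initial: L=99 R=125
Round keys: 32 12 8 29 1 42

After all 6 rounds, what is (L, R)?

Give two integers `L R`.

Round 1 (k=32): L=125 R=196
Round 2 (k=12): L=196 R=74
Round 3 (k=8): L=74 R=147
Round 4 (k=29): L=147 R=228
Round 5 (k=1): L=228 R=120
Round 6 (k=42): L=120 R=83

Answer: 120 83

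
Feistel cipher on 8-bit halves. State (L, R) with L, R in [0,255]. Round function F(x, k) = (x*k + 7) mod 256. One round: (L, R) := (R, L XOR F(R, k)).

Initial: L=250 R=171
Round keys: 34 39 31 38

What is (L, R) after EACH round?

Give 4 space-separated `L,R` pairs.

Answer: 171,71 71,115 115,179 179,234

Derivation:
Round 1 (k=34): L=171 R=71
Round 2 (k=39): L=71 R=115
Round 3 (k=31): L=115 R=179
Round 4 (k=38): L=179 R=234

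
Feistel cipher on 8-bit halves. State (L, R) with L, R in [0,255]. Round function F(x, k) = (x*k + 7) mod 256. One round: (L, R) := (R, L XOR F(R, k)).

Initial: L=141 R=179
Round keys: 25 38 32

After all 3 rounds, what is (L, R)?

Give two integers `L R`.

Answer: 242 72

Derivation:
Round 1 (k=25): L=179 R=15
Round 2 (k=38): L=15 R=242
Round 3 (k=32): L=242 R=72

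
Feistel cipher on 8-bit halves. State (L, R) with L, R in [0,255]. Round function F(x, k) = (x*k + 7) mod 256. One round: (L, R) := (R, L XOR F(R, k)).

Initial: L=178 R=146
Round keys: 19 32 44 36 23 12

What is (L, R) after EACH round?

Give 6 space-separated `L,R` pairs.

Answer: 146,111 111,117 117,76 76,194 194,57 57,113

Derivation:
Round 1 (k=19): L=146 R=111
Round 2 (k=32): L=111 R=117
Round 3 (k=44): L=117 R=76
Round 4 (k=36): L=76 R=194
Round 5 (k=23): L=194 R=57
Round 6 (k=12): L=57 R=113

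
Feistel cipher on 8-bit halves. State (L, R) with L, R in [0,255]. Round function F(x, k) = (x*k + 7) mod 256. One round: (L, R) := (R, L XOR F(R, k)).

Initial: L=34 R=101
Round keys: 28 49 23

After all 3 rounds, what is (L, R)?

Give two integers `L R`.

Answer: 13 3

Derivation:
Round 1 (k=28): L=101 R=49
Round 2 (k=49): L=49 R=13
Round 3 (k=23): L=13 R=3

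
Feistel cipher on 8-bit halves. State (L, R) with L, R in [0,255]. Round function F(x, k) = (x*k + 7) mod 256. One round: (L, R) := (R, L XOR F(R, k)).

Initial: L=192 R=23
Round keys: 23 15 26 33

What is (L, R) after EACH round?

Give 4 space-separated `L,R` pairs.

Round 1 (k=23): L=23 R=216
Round 2 (k=15): L=216 R=184
Round 3 (k=26): L=184 R=111
Round 4 (k=33): L=111 R=238

Answer: 23,216 216,184 184,111 111,238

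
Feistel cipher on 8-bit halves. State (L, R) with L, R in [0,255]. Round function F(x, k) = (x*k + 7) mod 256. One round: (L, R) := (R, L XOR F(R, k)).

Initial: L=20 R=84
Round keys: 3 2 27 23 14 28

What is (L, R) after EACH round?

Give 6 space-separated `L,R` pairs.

Round 1 (k=3): L=84 R=23
Round 2 (k=2): L=23 R=97
Round 3 (k=27): L=97 R=85
Round 4 (k=23): L=85 R=203
Round 5 (k=14): L=203 R=116
Round 6 (k=28): L=116 R=124

Answer: 84,23 23,97 97,85 85,203 203,116 116,124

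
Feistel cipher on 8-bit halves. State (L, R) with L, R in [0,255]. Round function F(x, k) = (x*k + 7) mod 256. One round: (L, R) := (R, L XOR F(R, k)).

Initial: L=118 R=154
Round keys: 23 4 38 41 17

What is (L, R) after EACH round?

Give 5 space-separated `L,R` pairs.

Answer: 154,171 171,41 41,182 182,4 4,253

Derivation:
Round 1 (k=23): L=154 R=171
Round 2 (k=4): L=171 R=41
Round 3 (k=38): L=41 R=182
Round 4 (k=41): L=182 R=4
Round 5 (k=17): L=4 R=253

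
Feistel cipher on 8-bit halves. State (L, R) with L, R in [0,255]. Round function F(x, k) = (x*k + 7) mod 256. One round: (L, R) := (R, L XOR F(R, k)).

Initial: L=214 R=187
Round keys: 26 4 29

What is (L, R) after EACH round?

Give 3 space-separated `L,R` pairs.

Round 1 (k=26): L=187 R=211
Round 2 (k=4): L=211 R=232
Round 3 (k=29): L=232 R=156

Answer: 187,211 211,232 232,156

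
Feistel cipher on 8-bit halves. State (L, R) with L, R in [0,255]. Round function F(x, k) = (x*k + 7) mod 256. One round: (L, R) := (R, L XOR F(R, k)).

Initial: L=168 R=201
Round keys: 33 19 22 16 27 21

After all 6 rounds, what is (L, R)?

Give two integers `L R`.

Round 1 (k=33): L=201 R=88
Round 2 (k=19): L=88 R=70
Round 3 (k=22): L=70 R=83
Round 4 (k=16): L=83 R=113
Round 5 (k=27): L=113 R=161
Round 6 (k=21): L=161 R=77

Answer: 161 77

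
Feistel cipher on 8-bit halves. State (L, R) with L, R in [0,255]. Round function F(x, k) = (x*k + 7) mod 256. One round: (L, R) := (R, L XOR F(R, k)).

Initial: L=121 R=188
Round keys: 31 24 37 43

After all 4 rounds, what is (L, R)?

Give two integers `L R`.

Round 1 (k=31): L=188 R=178
Round 2 (k=24): L=178 R=11
Round 3 (k=37): L=11 R=44
Round 4 (k=43): L=44 R=96

Answer: 44 96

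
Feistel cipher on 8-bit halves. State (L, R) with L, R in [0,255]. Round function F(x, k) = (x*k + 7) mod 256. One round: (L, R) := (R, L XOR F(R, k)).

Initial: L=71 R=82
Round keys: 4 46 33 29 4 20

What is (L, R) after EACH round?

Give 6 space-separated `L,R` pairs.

Round 1 (k=4): L=82 R=8
Round 2 (k=46): L=8 R=37
Round 3 (k=33): L=37 R=196
Round 4 (k=29): L=196 R=30
Round 5 (k=4): L=30 R=187
Round 6 (k=20): L=187 R=189

Answer: 82,8 8,37 37,196 196,30 30,187 187,189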